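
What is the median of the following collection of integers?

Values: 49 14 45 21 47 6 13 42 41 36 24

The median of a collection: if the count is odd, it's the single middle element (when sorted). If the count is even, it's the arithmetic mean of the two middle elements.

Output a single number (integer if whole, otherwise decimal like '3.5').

Answer: 36

Derivation:
Step 1: insert 49 -> lo=[49] (size 1, max 49) hi=[] (size 0) -> median=49
Step 2: insert 14 -> lo=[14] (size 1, max 14) hi=[49] (size 1, min 49) -> median=31.5
Step 3: insert 45 -> lo=[14, 45] (size 2, max 45) hi=[49] (size 1, min 49) -> median=45
Step 4: insert 21 -> lo=[14, 21] (size 2, max 21) hi=[45, 49] (size 2, min 45) -> median=33
Step 5: insert 47 -> lo=[14, 21, 45] (size 3, max 45) hi=[47, 49] (size 2, min 47) -> median=45
Step 6: insert 6 -> lo=[6, 14, 21] (size 3, max 21) hi=[45, 47, 49] (size 3, min 45) -> median=33
Step 7: insert 13 -> lo=[6, 13, 14, 21] (size 4, max 21) hi=[45, 47, 49] (size 3, min 45) -> median=21
Step 8: insert 42 -> lo=[6, 13, 14, 21] (size 4, max 21) hi=[42, 45, 47, 49] (size 4, min 42) -> median=31.5
Step 9: insert 41 -> lo=[6, 13, 14, 21, 41] (size 5, max 41) hi=[42, 45, 47, 49] (size 4, min 42) -> median=41
Step 10: insert 36 -> lo=[6, 13, 14, 21, 36] (size 5, max 36) hi=[41, 42, 45, 47, 49] (size 5, min 41) -> median=38.5
Step 11: insert 24 -> lo=[6, 13, 14, 21, 24, 36] (size 6, max 36) hi=[41, 42, 45, 47, 49] (size 5, min 41) -> median=36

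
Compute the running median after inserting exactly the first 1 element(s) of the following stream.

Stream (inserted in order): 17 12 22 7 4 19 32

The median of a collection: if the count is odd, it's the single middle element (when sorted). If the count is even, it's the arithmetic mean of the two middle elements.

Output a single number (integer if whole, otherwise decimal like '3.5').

Step 1: insert 17 -> lo=[17] (size 1, max 17) hi=[] (size 0) -> median=17

Answer: 17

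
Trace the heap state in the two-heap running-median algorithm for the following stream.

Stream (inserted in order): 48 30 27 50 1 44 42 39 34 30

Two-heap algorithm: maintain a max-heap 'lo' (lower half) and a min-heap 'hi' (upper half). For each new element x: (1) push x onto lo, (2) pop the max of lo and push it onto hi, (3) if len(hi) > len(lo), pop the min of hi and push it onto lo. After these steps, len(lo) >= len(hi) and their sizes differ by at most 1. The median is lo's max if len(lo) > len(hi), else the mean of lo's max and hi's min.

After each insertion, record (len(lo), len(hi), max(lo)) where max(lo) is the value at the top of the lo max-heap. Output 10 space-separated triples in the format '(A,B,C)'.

Step 1: insert 48 -> lo=[48] hi=[] -> (len(lo)=1, len(hi)=0, max(lo)=48)
Step 2: insert 30 -> lo=[30] hi=[48] -> (len(lo)=1, len(hi)=1, max(lo)=30)
Step 3: insert 27 -> lo=[27, 30] hi=[48] -> (len(lo)=2, len(hi)=1, max(lo)=30)
Step 4: insert 50 -> lo=[27, 30] hi=[48, 50] -> (len(lo)=2, len(hi)=2, max(lo)=30)
Step 5: insert 1 -> lo=[1, 27, 30] hi=[48, 50] -> (len(lo)=3, len(hi)=2, max(lo)=30)
Step 6: insert 44 -> lo=[1, 27, 30] hi=[44, 48, 50] -> (len(lo)=3, len(hi)=3, max(lo)=30)
Step 7: insert 42 -> lo=[1, 27, 30, 42] hi=[44, 48, 50] -> (len(lo)=4, len(hi)=3, max(lo)=42)
Step 8: insert 39 -> lo=[1, 27, 30, 39] hi=[42, 44, 48, 50] -> (len(lo)=4, len(hi)=4, max(lo)=39)
Step 9: insert 34 -> lo=[1, 27, 30, 34, 39] hi=[42, 44, 48, 50] -> (len(lo)=5, len(hi)=4, max(lo)=39)
Step 10: insert 30 -> lo=[1, 27, 30, 30, 34] hi=[39, 42, 44, 48, 50] -> (len(lo)=5, len(hi)=5, max(lo)=34)

Answer: (1,0,48) (1,1,30) (2,1,30) (2,2,30) (3,2,30) (3,3,30) (4,3,42) (4,4,39) (5,4,39) (5,5,34)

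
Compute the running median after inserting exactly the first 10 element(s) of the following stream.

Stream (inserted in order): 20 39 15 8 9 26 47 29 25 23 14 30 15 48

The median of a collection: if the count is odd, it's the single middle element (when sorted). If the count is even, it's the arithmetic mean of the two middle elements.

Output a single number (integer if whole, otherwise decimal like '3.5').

Answer: 24

Derivation:
Step 1: insert 20 -> lo=[20] (size 1, max 20) hi=[] (size 0) -> median=20
Step 2: insert 39 -> lo=[20] (size 1, max 20) hi=[39] (size 1, min 39) -> median=29.5
Step 3: insert 15 -> lo=[15, 20] (size 2, max 20) hi=[39] (size 1, min 39) -> median=20
Step 4: insert 8 -> lo=[8, 15] (size 2, max 15) hi=[20, 39] (size 2, min 20) -> median=17.5
Step 5: insert 9 -> lo=[8, 9, 15] (size 3, max 15) hi=[20, 39] (size 2, min 20) -> median=15
Step 6: insert 26 -> lo=[8, 9, 15] (size 3, max 15) hi=[20, 26, 39] (size 3, min 20) -> median=17.5
Step 7: insert 47 -> lo=[8, 9, 15, 20] (size 4, max 20) hi=[26, 39, 47] (size 3, min 26) -> median=20
Step 8: insert 29 -> lo=[8, 9, 15, 20] (size 4, max 20) hi=[26, 29, 39, 47] (size 4, min 26) -> median=23
Step 9: insert 25 -> lo=[8, 9, 15, 20, 25] (size 5, max 25) hi=[26, 29, 39, 47] (size 4, min 26) -> median=25
Step 10: insert 23 -> lo=[8, 9, 15, 20, 23] (size 5, max 23) hi=[25, 26, 29, 39, 47] (size 5, min 25) -> median=24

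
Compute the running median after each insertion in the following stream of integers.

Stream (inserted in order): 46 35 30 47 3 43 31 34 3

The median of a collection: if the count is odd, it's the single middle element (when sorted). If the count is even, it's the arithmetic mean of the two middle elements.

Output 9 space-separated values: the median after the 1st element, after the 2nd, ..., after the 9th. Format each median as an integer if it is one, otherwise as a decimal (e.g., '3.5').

Step 1: insert 46 -> lo=[46] (size 1, max 46) hi=[] (size 0) -> median=46
Step 2: insert 35 -> lo=[35] (size 1, max 35) hi=[46] (size 1, min 46) -> median=40.5
Step 3: insert 30 -> lo=[30, 35] (size 2, max 35) hi=[46] (size 1, min 46) -> median=35
Step 4: insert 47 -> lo=[30, 35] (size 2, max 35) hi=[46, 47] (size 2, min 46) -> median=40.5
Step 5: insert 3 -> lo=[3, 30, 35] (size 3, max 35) hi=[46, 47] (size 2, min 46) -> median=35
Step 6: insert 43 -> lo=[3, 30, 35] (size 3, max 35) hi=[43, 46, 47] (size 3, min 43) -> median=39
Step 7: insert 31 -> lo=[3, 30, 31, 35] (size 4, max 35) hi=[43, 46, 47] (size 3, min 43) -> median=35
Step 8: insert 34 -> lo=[3, 30, 31, 34] (size 4, max 34) hi=[35, 43, 46, 47] (size 4, min 35) -> median=34.5
Step 9: insert 3 -> lo=[3, 3, 30, 31, 34] (size 5, max 34) hi=[35, 43, 46, 47] (size 4, min 35) -> median=34

Answer: 46 40.5 35 40.5 35 39 35 34.5 34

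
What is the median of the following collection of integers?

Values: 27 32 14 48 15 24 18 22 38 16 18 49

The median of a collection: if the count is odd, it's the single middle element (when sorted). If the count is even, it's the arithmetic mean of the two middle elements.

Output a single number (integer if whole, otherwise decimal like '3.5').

Step 1: insert 27 -> lo=[27] (size 1, max 27) hi=[] (size 0) -> median=27
Step 2: insert 32 -> lo=[27] (size 1, max 27) hi=[32] (size 1, min 32) -> median=29.5
Step 3: insert 14 -> lo=[14, 27] (size 2, max 27) hi=[32] (size 1, min 32) -> median=27
Step 4: insert 48 -> lo=[14, 27] (size 2, max 27) hi=[32, 48] (size 2, min 32) -> median=29.5
Step 5: insert 15 -> lo=[14, 15, 27] (size 3, max 27) hi=[32, 48] (size 2, min 32) -> median=27
Step 6: insert 24 -> lo=[14, 15, 24] (size 3, max 24) hi=[27, 32, 48] (size 3, min 27) -> median=25.5
Step 7: insert 18 -> lo=[14, 15, 18, 24] (size 4, max 24) hi=[27, 32, 48] (size 3, min 27) -> median=24
Step 8: insert 22 -> lo=[14, 15, 18, 22] (size 4, max 22) hi=[24, 27, 32, 48] (size 4, min 24) -> median=23
Step 9: insert 38 -> lo=[14, 15, 18, 22, 24] (size 5, max 24) hi=[27, 32, 38, 48] (size 4, min 27) -> median=24
Step 10: insert 16 -> lo=[14, 15, 16, 18, 22] (size 5, max 22) hi=[24, 27, 32, 38, 48] (size 5, min 24) -> median=23
Step 11: insert 18 -> lo=[14, 15, 16, 18, 18, 22] (size 6, max 22) hi=[24, 27, 32, 38, 48] (size 5, min 24) -> median=22
Step 12: insert 49 -> lo=[14, 15, 16, 18, 18, 22] (size 6, max 22) hi=[24, 27, 32, 38, 48, 49] (size 6, min 24) -> median=23

Answer: 23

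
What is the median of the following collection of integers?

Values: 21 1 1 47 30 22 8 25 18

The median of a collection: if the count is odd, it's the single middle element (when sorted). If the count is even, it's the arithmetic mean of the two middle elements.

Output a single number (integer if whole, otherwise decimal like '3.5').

Step 1: insert 21 -> lo=[21] (size 1, max 21) hi=[] (size 0) -> median=21
Step 2: insert 1 -> lo=[1] (size 1, max 1) hi=[21] (size 1, min 21) -> median=11
Step 3: insert 1 -> lo=[1, 1] (size 2, max 1) hi=[21] (size 1, min 21) -> median=1
Step 4: insert 47 -> lo=[1, 1] (size 2, max 1) hi=[21, 47] (size 2, min 21) -> median=11
Step 5: insert 30 -> lo=[1, 1, 21] (size 3, max 21) hi=[30, 47] (size 2, min 30) -> median=21
Step 6: insert 22 -> lo=[1, 1, 21] (size 3, max 21) hi=[22, 30, 47] (size 3, min 22) -> median=21.5
Step 7: insert 8 -> lo=[1, 1, 8, 21] (size 4, max 21) hi=[22, 30, 47] (size 3, min 22) -> median=21
Step 8: insert 25 -> lo=[1, 1, 8, 21] (size 4, max 21) hi=[22, 25, 30, 47] (size 4, min 22) -> median=21.5
Step 9: insert 18 -> lo=[1, 1, 8, 18, 21] (size 5, max 21) hi=[22, 25, 30, 47] (size 4, min 22) -> median=21

Answer: 21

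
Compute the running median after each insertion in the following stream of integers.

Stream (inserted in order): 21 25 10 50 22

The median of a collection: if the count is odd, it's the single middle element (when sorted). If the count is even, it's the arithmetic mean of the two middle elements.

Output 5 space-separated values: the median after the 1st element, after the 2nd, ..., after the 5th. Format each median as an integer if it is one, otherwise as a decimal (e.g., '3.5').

Step 1: insert 21 -> lo=[21] (size 1, max 21) hi=[] (size 0) -> median=21
Step 2: insert 25 -> lo=[21] (size 1, max 21) hi=[25] (size 1, min 25) -> median=23
Step 3: insert 10 -> lo=[10, 21] (size 2, max 21) hi=[25] (size 1, min 25) -> median=21
Step 4: insert 50 -> lo=[10, 21] (size 2, max 21) hi=[25, 50] (size 2, min 25) -> median=23
Step 5: insert 22 -> lo=[10, 21, 22] (size 3, max 22) hi=[25, 50] (size 2, min 25) -> median=22

Answer: 21 23 21 23 22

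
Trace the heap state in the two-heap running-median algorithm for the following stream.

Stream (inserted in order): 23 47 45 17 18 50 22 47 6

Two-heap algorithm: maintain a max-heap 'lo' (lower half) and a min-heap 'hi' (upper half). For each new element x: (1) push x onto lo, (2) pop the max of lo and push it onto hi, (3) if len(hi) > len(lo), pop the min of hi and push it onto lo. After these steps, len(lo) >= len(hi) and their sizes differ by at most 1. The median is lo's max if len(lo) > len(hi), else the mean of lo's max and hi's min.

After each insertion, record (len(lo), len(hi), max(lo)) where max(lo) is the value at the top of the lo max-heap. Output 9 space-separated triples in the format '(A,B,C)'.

Answer: (1,0,23) (1,1,23) (2,1,45) (2,2,23) (3,2,23) (3,3,23) (4,3,23) (4,4,23) (5,4,23)

Derivation:
Step 1: insert 23 -> lo=[23] hi=[] -> (len(lo)=1, len(hi)=0, max(lo)=23)
Step 2: insert 47 -> lo=[23] hi=[47] -> (len(lo)=1, len(hi)=1, max(lo)=23)
Step 3: insert 45 -> lo=[23, 45] hi=[47] -> (len(lo)=2, len(hi)=1, max(lo)=45)
Step 4: insert 17 -> lo=[17, 23] hi=[45, 47] -> (len(lo)=2, len(hi)=2, max(lo)=23)
Step 5: insert 18 -> lo=[17, 18, 23] hi=[45, 47] -> (len(lo)=3, len(hi)=2, max(lo)=23)
Step 6: insert 50 -> lo=[17, 18, 23] hi=[45, 47, 50] -> (len(lo)=3, len(hi)=3, max(lo)=23)
Step 7: insert 22 -> lo=[17, 18, 22, 23] hi=[45, 47, 50] -> (len(lo)=4, len(hi)=3, max(lo)=23)
Step 8: insert 47 -> lo=[17, 18, 22, 23] hi=[45, 47, 47, 50] -> (len(lo)=4, len(hi)=4, max(lo)=23)
Step 9: insert 6 -> lo=[6, 17, 18, 22, 23] hi=[45, 47, 47, 50] -> (len(lo)=5, len(hi)=4, max(lo)=23)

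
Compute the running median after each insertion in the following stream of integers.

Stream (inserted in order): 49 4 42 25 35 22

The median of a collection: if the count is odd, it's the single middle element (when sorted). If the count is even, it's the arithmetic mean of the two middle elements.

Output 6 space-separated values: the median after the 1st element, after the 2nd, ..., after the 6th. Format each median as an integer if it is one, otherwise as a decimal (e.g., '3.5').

Answer: 49 26.5 42 33.5 35 30

Derivation:
Step 1: insert 49 -> lo=[49] (size 1, max 49) hi=[] (size 0) -> median=49
Step 2: insert 4 -> lo=[4] (size 1, max 4) hi=[49] (size 1, min 49) -> median=26.5
Step 3: insert 42 -> lo=[4, 42] (size 2, max 42) hi=[49] (size 1, min 49) -> median=42
Step 4: insert 25 -> lo=[4, 25] (size 2, max 25) hi=[42, 49] (size 2, min 42) -> median=33.5
Step 5: insert 35 -> lo=[4, 25, 35] (size 3, max 35) hi=[42, 49] (size 2, min 42) -> median=35
Step 6: insert 22 -> lo=[4, 22, 25] (size 3, max 25) hi=[35, 42, 49] (size 3, min 35) -> median=30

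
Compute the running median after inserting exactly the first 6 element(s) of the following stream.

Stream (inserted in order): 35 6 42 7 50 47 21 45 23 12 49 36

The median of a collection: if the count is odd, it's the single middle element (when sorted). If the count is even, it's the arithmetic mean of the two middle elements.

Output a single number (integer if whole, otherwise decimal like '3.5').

Answer: 38.5

Derivation:
Step 1: insert 35 -> lo=[35] (size 1, max 35) hi=[] (size 0) -> median=35
Step 2: insert 6 -> lo=[6] (size 1, max 6) hi=[35] (size 1, min 35) -> median=20.5
Step 3: insert 42 -> lo=[6, 35] (size 2, max 35) hi=[42] (size 1, min 42) -> median=35
Step 4: insert 7 -> lo=[6, 7] (size 2, max 7) hi=[35, 42] (size 2, min 35) -> median=21
Step 5: insert 50 -> lo=[6, 7, 35] (size 3, max 35) hi=[42, 50] (size 2, min 42) -> median=35
Step 6: insert 47 -> lo=[6, 7, 35] (size 3, max 35) hi=[42, 47, 50] (size 3, min 42) -> median=38.5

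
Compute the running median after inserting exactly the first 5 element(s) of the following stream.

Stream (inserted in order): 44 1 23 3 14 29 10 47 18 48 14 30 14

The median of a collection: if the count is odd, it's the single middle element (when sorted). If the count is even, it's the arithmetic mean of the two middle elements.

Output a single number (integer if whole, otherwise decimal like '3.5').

Answer: 14

Derivation:
Step 1: insert 44 -> lo=[44] (size 1, max 44) hi=[] (size 0) -> median=44
Step 2: insert 1 -> lo=[1] (size 1, max 1) hi=[44] (size 1, min 44) -> median=22.5
Step 3: insert 23 -> lo=[1, 23] (size 2, max 23) hi=[44] (size 1, min 44) -> median=23
Step 4: insert 3 -> lo=[1, 3] (size 2, max 3) hi=[23, 44] (size 2, min 23) -> median=13
Step 5: insert 14 -> lo=[1, 3, 14] (size 3, max 14) hi=[23, 44] (size 2, min 23) -> median=14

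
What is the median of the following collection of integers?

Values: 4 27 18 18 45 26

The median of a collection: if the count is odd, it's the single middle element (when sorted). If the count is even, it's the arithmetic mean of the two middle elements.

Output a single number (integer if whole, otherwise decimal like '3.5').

Answer: 22

Derivation:
Step 1: insert 4 -> lo=[4] (size 1, max 4) hi=[] (size 0) -> median=4
Step 2: insert 27 -> lo=[4] (size 1, max 4) hi=[27] (size 1, min 27) -> median=15.5
Step 3: insert 18 -> lo=[4, 18] (size 2, max 18) hi=[27] (size 1, min 27) -> median=18
Step 4: insert 18 -> lo=[4, 18] (size 2, max 18) hi=[18, 27] (size 2, min 18) -> median=18
Step 5: insert 45 -> lo=[4, 18, 18] (size 3, max 18) hi=[27, 45] (size 2, min 27) -> median=18
Step 6: insert 26 -> lo=[4, 18, 18] (size 3, max 18) hi=[26, 27, 45] (size 3, min 26) -> median=22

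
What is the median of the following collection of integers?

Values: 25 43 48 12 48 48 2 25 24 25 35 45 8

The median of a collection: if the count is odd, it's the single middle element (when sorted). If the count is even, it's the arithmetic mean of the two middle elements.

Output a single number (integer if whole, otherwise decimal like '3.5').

Answer: 25

Derivation:
Step 1: insert 25 -> lo=[25] (size 1, max 25) hi=[] (size 0) -> median=25
Step 2: insert 43 -> lo=[25] (size 1, max 25) hi=[43] (size 1, min 43) -> median=34
Step 3: insert 48 -> lo=[25, 43] (size 2, max 43) hi=[48] (size 1, min 48) -> median=43
Step 4: insert 12 -> lo=[12, 25] (size 2, max 25) hi=[43, 48] (size 2, min 43) -> median=34
Step 5: insert 48 -> lo=[12, 25, 43] (size 3, max 43) hi=[48, 48] (size 2, min 48) -> median=43
Step 6: insert 48 -> lo=[12, 25, 43] (size 3, max 43) hi=[48, 48, 48] (size 3, min 48) -> median=45.5
Step 7: insert 2 -> lo=[2, 12, 25, 43] (size 4, max 43) hi=[48, 48, 48] (size 3, min 48) -> median=43
Step 8: insert 25 -> lo=[2, 12, 25, 25] (size 4, max 25) hi=[43, 48, 48, 48] (size 4, min 43) -> median=34
Step 9: insert 24 -> lo=[2, 12, 24, 25, 25] (size 5, max 25) hi=[43, 48, 48, 48] (size 4, min 43) -> median=25
Step 10: insert 25 -> lo=[2, 12, 24, 25, 25] (size 5, max 25) hi=[25, 43, 48, 48, 48] (size 5, min 25) -> median=25
Step 11: insert 35 -> lo=[2, 12, 24, 25, 25, 25] (size 6, max 25) hi=[35, 43, 48, 48, 48] (size 5, min 35) -> median=25
Step 12: insert 45 -> lo=[2, 12, 24, 25, 25, 25] (size 6, max 25) hi=[35, 43, 45, 48, 48, 48] (size 6, min 35) -> median=30
Step 13: insert 8 -> lo=[2, 8, 12, 24, 25, 25, 25] (size 7, max 25) hi=[35, 43, 45, 48, 48, 48] (size 6, min 35) -> median=25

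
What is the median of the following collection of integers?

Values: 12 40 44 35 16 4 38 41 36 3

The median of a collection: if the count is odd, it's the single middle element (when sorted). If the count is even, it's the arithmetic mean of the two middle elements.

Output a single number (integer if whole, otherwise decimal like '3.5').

Step 1: insert 12 -> lo=[12] (size 1, max 12) hi=[] (size 0) -> median=12
Step 2: insert 40 -> lo=[12] (size 1, max 12) hi=[40] (size 1, min 40) -> median=26
Step 3: insert 44 -> lo=[12, 40] (size 2, max 40) hi=[44] (size 1, min 44) -> median=40
Step 4: insert 35 -> lo=[12, 35] (size 2, max 35) hi=[40, 44] (size 2, min 40) -> median=37.5
Step 5: insert 16 -> lo=[12, 16, 35] (size 3, max 35) hi=[40, 44] (size 2, min 40) -> median=35
Step 6: insert 4 -> lo=[4, 12, 16] (size 3, max 16) hi=[35, 40, 44] (size 3, min 35) -> median=25.5
Step 7: insert 38 -> lo=[4, 12, 16, 35] (size 4, max 35) hi=[38, 40, 44] (size 3, min 38) -> median=35
Step 8: insert 41 -> lo=[4, 12, 16, 35] (size 4, max 35) hi=[38, 40, 41, 44] (size 4, min 38) -> median=36.5
Step 9: insert 36 -> lo=[4, 12, 16, 35, 36] (size 5, max 36) hi=[38, 40, 41, 44] (size 4, min 38) -> median=36
Step 10: insert 3 -> lo=[3, 4, 12, 16, 35] (size 5, max 35) hi=[36, 38, 40, 41, 44] (size 5, min 36) -> median=35.5

Answer: 35.5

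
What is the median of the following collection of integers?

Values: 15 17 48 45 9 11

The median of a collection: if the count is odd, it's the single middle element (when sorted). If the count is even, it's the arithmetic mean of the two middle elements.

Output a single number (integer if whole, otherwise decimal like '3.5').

Step 1: insert 15 -> lo=[15] (size 1, max 15) hi=[] (size 0) -> median=15
Step 2: insert 17 -> lo=[15] (size 1, max 15) hi=[17] (size 1, min 17) -> median=16
Step 3: insert 48 -> lo=[15, 17] (size 2, max 17) hi=[48] (size 1, min 48) -> median=17
Step 4: insert 45 -> lo=[15, 17] (size 2, max 17) hi=[45, 48] (size 2, min 45) -> median=31
Step 5: insert 9 -> lo=[9, 15, 17] (size 3, max 17) hi=[45, 48] (size 2, min 45) -> median=17
Step 6: insert 11 -> lo=[9, 11, 15] (size 3, max 15) hi=[17, 45, 48] (size 3, min 17) -> median=16

Answer: 16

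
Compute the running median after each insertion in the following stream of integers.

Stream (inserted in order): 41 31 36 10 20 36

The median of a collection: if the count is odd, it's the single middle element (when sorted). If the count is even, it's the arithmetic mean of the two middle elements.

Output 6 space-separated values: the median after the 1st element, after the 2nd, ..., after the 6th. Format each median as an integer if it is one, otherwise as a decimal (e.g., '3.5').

Answer: 41 36 36 33.5 31 33.5

Derivation:
Step 1: insert 41 -> lo=[41] (size 1, max 41) hi=[] (size 0) -> median=41
Step 2: insert 31 -> lo=[31] (size 1, max 31) hi=[41] (size 1, min 41) -> median=36
Step 3: insert 36 -> lo=[31, 36] (size 2, max 36) hi=[41] (size 1, min 41) -> median=36
Step 4: insert 10 -> lo=[10, 31] (size 2, max 31) hi=[36, 41] (size 2, min 36) -> median=33.5
Step 5: insert 20 -> lo=[10, 20, 31] (size 3, max 31) hi=[36, 41] (size 2, min 36) -> median=31
Step 6: insert 36 -> lo=[10, 20, 31] (size 3, max 31) hi=[36, 36, 41] (size 3, min 36) -> median=33.5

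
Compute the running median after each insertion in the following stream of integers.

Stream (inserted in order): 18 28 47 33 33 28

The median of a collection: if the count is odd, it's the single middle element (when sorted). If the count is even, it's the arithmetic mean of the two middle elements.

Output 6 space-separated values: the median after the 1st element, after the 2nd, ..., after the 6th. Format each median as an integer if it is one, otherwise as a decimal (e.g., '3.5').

Step 1: insert 18 -> lo=[18] (size 1, max 18) hi=[] (size 0) -> median=18
Step 2: insert 28 -> lo=[18] (size 1, max 18) hi=[28] (size 1, min 28) -> median=23
Step 3: insert 47 -> lo=[18, 28] (size 2, max 28) hi=[47] (size 1, min 47) -> median=28
Step 4: insert 33 -> lo=[18, 28] (size 2, max 28) hi=[33, 47] (size 2, min 33) -> median=30.5
Step 5: insert 33 -> lo=[18, 28, 33] (size 3, max 33) hi=[33, 47] (size 2, min 33) -> median=33
Step 6: insert 28 -> lo=[18, 28, 28] (size 3, max 28) hi=[33, 33, 47] (size 3, min 33) -> median=30.5

Answer: 18 23 28 30.5 33 30.5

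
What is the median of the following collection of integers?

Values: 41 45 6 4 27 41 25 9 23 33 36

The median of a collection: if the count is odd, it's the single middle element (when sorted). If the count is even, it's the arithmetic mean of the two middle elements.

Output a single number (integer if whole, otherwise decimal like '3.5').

Answer: 27

Derivation:
Step 1: insert 41 -> lo=[41] (size 1, max 41) hi=[] (size 0) -> median=41
Step 2: insert 45 -> lo=[41] (size 1, max 41) hi=[45] (size 1, min 45) -> median=43
Step 3: insert 6 -> lo=[6, 41] (size 2, max 41) hi=[45] (size 1, min 45) -> median=41
Step 4: insert 4 -> lo=[4, 6] (size 2, max 6) hi=[41, 45] (size 2, min 41) -> median=23.5
Step 5: insert 27 -> lo=[4, 6, 27] (size 3, max 27) hi=[41, 45] (size 2, min 41) -> median=27
Step 6: insert 41 -> lo=[4, 6, 27] (size 3, max 27) hi=[41, 41, 45] (size 3, min 41) -> median=34
Step 7: insert 25 -> lo=[4, 6, 25, 27] (size 4, max 27) hi=[41, 41, 45] (size 3, min 41) -> median=27
Step 8: insert 9 -> lo=[4, 6, 9, 25] (size 4, max 25) hi=[27, 41, 41, 45] (size 4, min 27) -> median=26
Step 9: insert 23 -> lo=[4, 6, 9, 23, 25] (size 5, max 25) hi=[27, 41, 41, 45] (size 4, min 27) -> median=25
Step 10: insert 33 -> lo=[4, 6, 9, 23, 25] (size 5, max 25) hi=[27, 33, 41, 41, 45] (size 5, min 27) -> median=26
Step 11: insert 36 -> lo=[4, 6, 9, 23, 25, 27] (size 6, max 27) hi=[33, 36, 41, 41, 45] (size 5, min 33) -> median=27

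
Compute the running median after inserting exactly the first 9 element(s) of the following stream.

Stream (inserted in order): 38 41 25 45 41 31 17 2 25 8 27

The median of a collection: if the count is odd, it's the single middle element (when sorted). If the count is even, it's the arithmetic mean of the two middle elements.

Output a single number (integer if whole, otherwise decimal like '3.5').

Step 1: insert 38 -> lo=[38] (size 1, max 38) hi=[] (size 0) -> median=38
Step 2: insert 41 -> lo=[38] (size 1, max 38) hi=[41] (size 1, min 41) -> median=39.5
Step 3: insert 25 -> lo=[25, 38] (size 2, max 38) hi=[41] (size 1, min 41) -> median=38
Step 4: insert 45 -> lo=[25, 38] (size 2, max 38) hi=[41, 45] (size 2, min 41) -> median=39.5
Step 5: insert 41 -> lo=[25, 38, 41] (size 3, max 41) hi=[41, 45] (size 2, min 41) -> median=41
Step 6: insert 31 -> lo=[25, 31, 38] (size 3, max 38) hi=[41, 41, 45] (size 3, min 41) -> median=39.5
Step 7: insert 17 -> lo=[17, 25, 31, 38] (size 4, max 38) hi=[41, 41, 45] (size 3, min 41) -> median=38
Step 8: insert 2 -> lo=[2, 17, 25, 31] (size 4, max 31) hi=[38, 41, 41, 45] (size 4, min 38) -> median=34.5
Step 9: insert 25 -> lo=[2, 17, 25, 25, 31] (size 5, max 31) hi=[38, 41, 41, 45] (size 4, min 38) -> median=31

Answer: 31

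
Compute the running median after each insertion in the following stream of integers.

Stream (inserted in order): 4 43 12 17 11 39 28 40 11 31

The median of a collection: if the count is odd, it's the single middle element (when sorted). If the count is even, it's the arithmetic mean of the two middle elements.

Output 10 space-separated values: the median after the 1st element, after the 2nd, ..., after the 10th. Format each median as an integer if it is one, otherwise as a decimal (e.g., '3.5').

Step 1: insert 4 -> lo=[4] (size 1, max 4) hi=[] (size 0) -> median=4
Step 2: insert 43 -> lo=[4] (size 1, max 4) hi=[43] (size 1, min 43) -> median=23.5
Step 3: insert 12 -> lo=[4, 12] (size 2, max 12) hi=[43] (size 1, min 43) -> median=12
Step 4: insert 17 -> lo=[4, 12] (size 2, max 12) hi=[17, 43] (size 2, min 17) -> median=14.5
Step 5: insert 11 -> lo=[4, 11, 12] (size 3, max 12) hi=[17, 43] (size 2, min 17) -> median=12
Step 6: insert 39 -> lo=[4, 11, 12] (size 3, max 12) hi=[17, 39, 43] (size 3, min 17) -> median=14.5
Step 7: insert 28 -> lo=[4, 11, 12, 17] (size 4, max 17) hi=[28, 39, 43] (size 3, min 28) -> median=17
Step 8: insert 40 -> lo=[4, 11, 12, 17] (size 4, max 17) hi=[28, 39, 40, 43] (size 4, min 28) -> median=22.5
Step 9: insert 11 -> lo=[4, 11, 11, 12, 17] (size 5, max 17) hi=[28, 39, 40, 43] (size 4, min 28) -> median=17
Step 10: insert 31 -> lo=[4, 11, 11, 12, 17] (size 5, max 17) hi=[28, 31, 39, 40, 43] (size 5, min 28) -> median=22.5

Answer: 4 23.5 12 14.5 12 14.5 17 22.5 17 22.5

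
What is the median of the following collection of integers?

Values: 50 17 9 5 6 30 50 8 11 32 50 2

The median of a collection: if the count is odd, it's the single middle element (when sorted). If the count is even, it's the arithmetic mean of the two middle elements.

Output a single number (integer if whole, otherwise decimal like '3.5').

Answer: 14

Derivation:
Step 1: insert 50 -> lo=[50] (size 1, max 50) hi=[] (size 0) -> median=50
Step 2: insert 17 -> lo=[17] (size 1, max 17) hi=[50] (size 1, min 50) -> median=33.5
Step 3: insert 9 -> lo=[9, 17] (size 2, max 17) hi=[50] (size 1, min 50) -> median=17
Step 4: insert 5 -> lo=[5, 9] (size 2, max 9) hi=[17, 50] (size 2, min 17) -> median=13
Step 5: insert 6 -> lo=[5, 6, 9] (size 3, max 9) hi=[17, 50] (size 2, min 17) -> median=9
Step 6: insert 30 -> lo=[5, 6, 9] (size 3, max 9) hi=[17, 30, 50] (size 3, min 17) -> median=13
Step 7: insert 50 -> lo=[5, 6, 9, 17] (size 4, max 17) hi=[30, 50, 50] (size 3, min 30) -> median=17
Step 8: insert 8 -> lo=[5, 6, 8, 9] (size 4, max 9) hi=[17, 30, 50, 50] (size 4, min 17) -> median=13
Step 9: insert 11 -> lo=[5, 6, 8, 9, 11] (size 5, max 11) hi=[17, 30, 50, 50] (size 4, min 17) -> median=11
Step 10: insert 32 -> lo=[5, 6, 8, 9, 11] (size 5, max 11) hi=[17, 30, 32, 50, 50] (size 5, min 17) -> median=14
Step 11: insert 50 -> lo=[5, 6, 8, 9, 11, 17] (size 6, max 17) hi=[30, 32, 50, 50, 50] (size 5, min 30) -> median=17
Step 12: insert 2 -> lo=[2, 5, 6, 8, 9, 11] (size 6, max 11) hi=[17, 30, 32, 50, 50, 50] (size 6, min 17) -> median=14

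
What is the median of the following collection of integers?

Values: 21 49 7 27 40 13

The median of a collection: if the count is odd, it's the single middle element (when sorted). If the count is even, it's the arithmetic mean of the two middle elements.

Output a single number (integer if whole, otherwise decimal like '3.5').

Answer: 24

Derivation:
Step 1: insert 21 -> lo=[21] (size 1, max 21) hi=[] (size 0) -> median=21
Step 2: insert 49 -> lo=[21] (size 1, max 21) hi=[49] (size 1, min 49) -> median=35
Step 3: insert 7 -> lo=[7, 21] (size 2, max 21) hi=[49] (size 1, min 49) -> median=21
Step 4: insert 27 -> lo=[7, 21] (size 2, max 21) hi=[27, 49] (size 2, min 27) -> median=24
Step 5: insert 40 -> lo=[7, 21, 27] (size 3, max 27) hi=[40, 49] (size 2, min 40) -> median=27
Step 6: insert 13 -> lo=[7, 13, 21] (size 3, max 21) hi=[27, 40, 49] (size 3, min 27) -> median=24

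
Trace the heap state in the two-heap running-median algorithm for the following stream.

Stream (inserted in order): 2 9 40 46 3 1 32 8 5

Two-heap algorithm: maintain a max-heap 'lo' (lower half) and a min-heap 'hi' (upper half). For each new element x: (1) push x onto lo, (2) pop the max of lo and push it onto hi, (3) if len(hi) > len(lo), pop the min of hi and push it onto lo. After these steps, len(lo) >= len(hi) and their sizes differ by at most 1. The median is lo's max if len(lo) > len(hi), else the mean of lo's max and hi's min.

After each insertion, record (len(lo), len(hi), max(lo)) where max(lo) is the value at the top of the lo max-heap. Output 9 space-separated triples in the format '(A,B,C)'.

Answer: (1,0,2) (1,1,2) (2,1,9) (2,2,9) (3,2,9) (3,3,3) (4,3,9) (4,4,8) (5,4,8)

Derivation:
Step 1: insert 2 -> lo=[2] hi=[] -> (len(lo)=1, len(hi)=0, max(lo)=2)
Step 2: insert 9 -> lo=[2] hi=[9] -> (len(lo)=1, len(hi)=1, max(lo)=2)
Step 3: insert 40 -> lo=[2, 9] hi=[40] -> (len(lo)=2, len(hi)=1, max(lo)=9)
Step 4: insert 46 -> lo=[2, 9] hi=[40, 46] -> (len(lo)=2, len(hi)=2, max(lo)=9)
Step 5: insert 3 -> lo=[2, 3, 9] hi=[40, 46] -> (len(lo)=3, len(hi)=2, max(lo)=9)
Step 6: insert 1 -> lo=[1, 2, 3] hi=[9, 40, 46] -> (len(lo)=3, len(hi)=3, max(lo)=3)
Step 7: insert 32 -> lo=[1, 2, 3, 9] hi=[32, 40, 46] -> (len(lo)=4, len(hi)=3, max(lo)=9)
Step 8: insert 8 -> lo=[1, 2, 3, 8] hi=[9, 32, 40, 46] -> (len(lo)=4, len(hi)=4, max(lo)=8)
Step 9: insert 5 -> lo=[1, 2, 3, 5, 8] hi=[9, 32, 40, 46] -> (len(lo)=5, len(hi)=4, max(lo)=8)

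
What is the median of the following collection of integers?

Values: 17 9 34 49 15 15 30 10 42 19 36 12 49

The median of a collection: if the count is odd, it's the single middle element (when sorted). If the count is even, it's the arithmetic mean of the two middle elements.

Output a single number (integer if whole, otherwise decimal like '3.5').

Step 1: insert 17 -> lo=[17] (size 1, max 17) hi=[] (size 0) -> median=17
Step 2: insert 9 -> lo=[9] (size 1, max 9) hi=[17] (size 1, min 17) -> median=13
Step 3: insert 34 -> lo=[9, 17] (size 2, max 17) hi=[34] (size 1, min 34) -> median=17
Step 4: insert 49 -> lo=[9, 17] (size 2, max 17) hi=[34, 49] (size 2, min 34) -> median=25.5
Step 5: insert 15 -> lo=[9, 15, 17] (size 3, max 17) hi=[34, 49] (size 2, min 34) -> median=17
Step 6: insert 15 -> lo=[9, 15, 15] (size 3, max 15) hi=[17, 34, 49] (size 3, min 17) -> median=16
Step 7: insert 30 -> lo=[9, 15, 15, 17] (size 4, max 17) hi=[30, 34, 49] (size 3, min 30) -> median=17
Step 8: insert 10 -> lo=[9, 10, 15, 15] (size 4, max 15) hi=[17, 30, 34, 49] (size 4, min 17) -> median=16
Step 9: insert 42 -> lo=[9, 10, 15, 15, 17] (size 5, max 17) hi=[30, 34, 42, 49] (size 4, min 30) -> median=17
Step 10: insert 19 -> lo=[9, 10, 15, 15, 17] (size 5, max 17) hi=[19, 30, 34, 42, 49] (size 5, min 19) -> median=18
Step 11: insert 36 -> lo=[9, 10, 15, 15, 17, 19] (size 6, max 19) hi=[30, 34, 36, 42, 49] (size 5, min 30) -> median=19
Step 12: insert 12 -> lo=[9, 10, 12, 15, 15, 17] (size 6, max 17) hi=[19, 30, 34, 36, 42, 49] (size 6, min 19) -> median=18
Step 13: insert 49 -> lo=[9, 10, 12, 15, 15, 17, 19] (size 7, max 19) hi=[30, 34, 36, 42, 49, 49] (size 6, min 30) -> median=19

Answer: 19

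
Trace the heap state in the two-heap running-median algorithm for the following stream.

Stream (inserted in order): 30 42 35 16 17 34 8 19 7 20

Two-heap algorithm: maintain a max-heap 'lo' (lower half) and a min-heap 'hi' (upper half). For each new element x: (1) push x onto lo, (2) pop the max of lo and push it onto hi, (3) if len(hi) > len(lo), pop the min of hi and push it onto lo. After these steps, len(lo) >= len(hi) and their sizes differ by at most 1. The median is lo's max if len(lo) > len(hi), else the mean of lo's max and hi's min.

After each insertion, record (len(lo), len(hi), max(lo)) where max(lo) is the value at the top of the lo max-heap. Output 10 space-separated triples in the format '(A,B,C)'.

Step 1: insert 30 -> lo=[30] hi=[] -> (len(lo)=1, len(hi)=0, max(lo)=30)
Step 2: insert 42 -> lo=[30] hi=[42] -> (len(lo)=1, len(hi)=1, max(lo)=30)
Step 3: insert 35 -> lo=[30, 35] hi=[42] -> (len(lo)=2, len(hi)=1, max(lo)=35)
Step 4: insert 16 -> lo=[16, 30] hi=[35, 42] -> (len(lo)=2, len(hi)=2, max(lo)=30)
Step 5: insert 17 -> lo=[16, 17, 30] hi=[35, 42] -> (len(lo)=3, len(hi)=2, max(lo)=30)
Step 6: insert 34 -> lo=[16, 17, 30] hi=[34, 35, 42] -> (len(lo)=3, len(hi)=3, max(lo)=30)
Step 7: insert 8 -> lo=[8, 16, 17, 30] hi=[34, 35, 42] -> (len(lo)=4, len(hi)=3, max(lo)=30)
Step 8: insert 19 -> lo=[8, 16, 17, 19] hi=[30, 34, 35, 42] -> (len(lo)=4, len(hi)=4, max(lo)=19)
Step 9: insert 7 -> lo=[7, 8, 16, 17, 19] hi=[30, 34, 35, 42] -> (len(lo)=5, len(hi)=4, max(lo)=19)
Step 10: insert 20 -> lo=[7, 8, 16, 17, 19] hi=[20, 30, 34, 35, 42] -> (len(lo)=5, len(hi)=5, max(lo)=19)

Answer: (1,0,30) (1,1,30) (2,1,35) (2,2,30) (3,2,30) (3,3,30) (4,3,30) (4,4,19) (5,4,19) (5,5,19)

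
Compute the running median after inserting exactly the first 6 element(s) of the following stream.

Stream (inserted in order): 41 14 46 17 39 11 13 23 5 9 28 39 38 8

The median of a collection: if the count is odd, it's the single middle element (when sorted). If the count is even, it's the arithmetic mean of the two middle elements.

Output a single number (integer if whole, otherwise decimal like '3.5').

Step 1: insert 41 -> lo=[41] (size 1, max 41) hi=[] (size 0) -> median=41
Step 2: insert 14 -> lo=[14] (size 1, max 14) hi=[41] (size 1, min 41) -> median=27.5
Step 3: insert 46 -> lo=[14, 41] (size 2, max 41) hi=[46] (size 1, min 46) -> median=41
Step 4: insert 17 -> lo=[14, 17] (size 2, max 17) hi=[41, 46] (size 2, min 41) -> median=29
Step 5: insert 39 -> lo=[14, 17, 39] (size 3, max 39) hi=[41, 46] (size 2, min 41) -> median=39
Step 6: insert 11 -> lo=[11, 14, 17] (size 3, max 17) hi=[39, 41, 46] (size 3, min 39) -> median=28

Answer: 28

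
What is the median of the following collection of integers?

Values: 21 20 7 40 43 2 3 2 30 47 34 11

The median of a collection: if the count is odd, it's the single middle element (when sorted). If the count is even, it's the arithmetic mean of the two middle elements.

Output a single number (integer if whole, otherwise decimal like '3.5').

Answer: 20.5

Derivation:
Step 1: insert 21 -> lo=[21] (size 1, max 21) hi=[] (size 0) -> median=21
Step 2: insert 20 -> lo=[20] (size 1, max 20) hi=[21] (size 1, min 21) -> median=20.5
Step 3: insert 7 -> lo=[7, 20] (size 2, max 20) hi=[21] (size 1, min 21) -> median=20
Step 4: insert 40 -> lo=[7, 20] (size 2, max 20) hi=[21, 40] (size 2, min 21) -> median=20.5
Step 5: insert 43 -> lo=[7, 20, 21] (size 3, max 21) hi=[40, 43] (size 2, min 40) -> median=21
Step 6: insert 2 -> lo=[2, 7, 20] (size 3, max 20) hi=[21, 40, 43] (size 3, min 21) -> median=20.5
Step 7: insert 3 -> lo=[2, 3, 7, 20] (size 4, max 20) hi=[21, 40, 43] (size 3, min 21) -> median=20
Step 8: insert 2 -> lo=[2, 2, 3, 7] (size 4, max 7) hi=[20, 21, 40, 43] (size 4, min 20) -> median=13.5
Step 9: insert 30 -> lo=[2, 2, 3, 7, 20] (size 5, max 20) hi=[21, 30, 40, 43] (size 4, min 21) -> median=20
Step 10: insert 47 -> lo=[2, 2, 3, 7, 20] (size 5, max 20) hi=[21, 30, 40, 43, 47] (size 5, min 21) -> median=20.5
Step 11: insert 34 -> lo=[2, 2, 3, 7, 20, 21] (size 6, max 21) hi=[30, 34, 40, 43, 47] (size 5, min 30) -> median=21
Step 12: insert 11 -> lo=[2, 2, 3, 7, 11, 20] (size 6, max 20) hi=[21, 30, 34, 40, 43, 47] (size 6, min 21) -> median=20.5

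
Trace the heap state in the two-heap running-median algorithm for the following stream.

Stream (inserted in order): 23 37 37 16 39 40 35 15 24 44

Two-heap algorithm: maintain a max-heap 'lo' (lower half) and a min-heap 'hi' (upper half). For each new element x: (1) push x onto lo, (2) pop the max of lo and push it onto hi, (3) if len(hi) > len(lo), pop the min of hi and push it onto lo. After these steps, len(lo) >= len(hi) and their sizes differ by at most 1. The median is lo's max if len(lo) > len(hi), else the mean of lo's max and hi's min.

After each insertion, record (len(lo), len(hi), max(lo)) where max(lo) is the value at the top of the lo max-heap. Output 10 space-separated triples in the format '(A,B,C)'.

Answer: (1,0,23) (1,1,23) (2,1,37) (2,2,23) (3,2,37) (3,3,37) (4,3,37) (4,4,35) (5,4,35) (5,5,35)

Derivation:
Step 1: insert 23 -> lo=[23] hi=[] -> (len(lo)=1, len(hi)=0, max(lo)=23)
Step 2: insert 37 -> lo=[23] hi=[37] -> (len(lo)=1, len(hi)=1, max(lo)=23)
Step 3: insert 37 -> lo=[23, 37] hi=[37] -> (len(lo)=2, len(hi)=1, max(lo)=37)
Step 4: insert 16 -> lo=[16, 23] hi=[37, 37] -> (len(lo)=2, len(hi)=2, max(lo)=23)
Step 5: insert 39 -> lo=[16, 23, 37] hi=[37, 39] -> (len(lo)=3, len(hi)=2, max(lo)=37)
Step 6: insert 40 -> lo=[16, 23, 37] hi=[37, 39, 40] -> (len(lo)=3, len(hi)=3, max(lo)=37)
Step 7: insert 35 -> lo=[16, 23, 35, 37] hi=[37, 39, 40] -> (len(lo)=4, len(hi)=3, max(lo)=37)
Step 8: insert 15 -> lo=[15, 16, 23, 35] hi=[37, 37, 39, 40] -> (len(lo)=4, len(hi)=4, max(lo)=35)
Step 9: insert 24 -> lo=[15, 16, 23, 24, 35] hi=[37, 37, 39, 40] -> (len(lo)=5, len(hi)=4, max(lo)=35)
Step 10: insert 44 -> lo=[15, 16, 23, 24, 35] hi=[37, 37, 39, 40, 44] -> (len(lo)=5, len(hi)=5, max(lo)=35)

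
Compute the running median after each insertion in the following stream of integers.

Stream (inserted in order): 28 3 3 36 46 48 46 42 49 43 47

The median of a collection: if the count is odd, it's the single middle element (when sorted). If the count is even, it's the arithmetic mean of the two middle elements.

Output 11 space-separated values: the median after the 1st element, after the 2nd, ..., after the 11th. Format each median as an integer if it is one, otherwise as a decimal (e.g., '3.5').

Answer: 28 15.5 3 15.5 28 32 36 39 42 42.5 43

Derivation:
Step 1: insert 28 -> lo=[28] (size 1, max 28) hi=[] (size 0) -> median=28
Step 2: insert 3 -> lo=[3] (size 1, max 3) hi=[28] (size 1, min 28) -> median=15.5
Step 3: insert 3 -> lo=[3, 3] (size 2, max 3) hi=[28] (size 1, min 28) -> median=3
Step 4: insert 36 -> lo=[3, 3] (size 2, max 3) hi=[28, 36] (size 2, min 28) -> median=15.5
Step 5: insert 46 -> lo=[3, 3, 28] (size 3, max 28) hi=[36, 46] (size 2, min 36) -> median=28
Step 6: insert 48 -> lo=[3, 3, 28] (size 3, max 28) hi=[36, 46, 48] (size 3, min 36) -> median=32
Step 7: insert 46 -> lo=[3, 3, 28, 36] (size 4, max 36) hi=[46, 46, 48] (size 3, min 46) -> median=36
Step 8: insert 42 -> lo=[3, 3, 28, 36] (size 4, max 36) hi=[42, 46, 46, 48] (size 4, min 42) -> median=39
Step 9: insert 49 -> lo=[3, 3, 28, 36, 42] (size 5, max 42) hi=[46, 46, 48, 49] (size 4, min 46) -> median=42
Step 10: insert 43 -> lo=[3, 3, 28, 36, 42] (size 5, max 42) hi=[43, 46, 46, 48, 49] (size 5, min 43) -> median=42.5
Step 11: insert 47 -> lo=[3, 3, 28, 36, 42, 43] (size 6, max 43) hi=[46, 46, 47, 48, 49] (size 5, min 46) -> median=43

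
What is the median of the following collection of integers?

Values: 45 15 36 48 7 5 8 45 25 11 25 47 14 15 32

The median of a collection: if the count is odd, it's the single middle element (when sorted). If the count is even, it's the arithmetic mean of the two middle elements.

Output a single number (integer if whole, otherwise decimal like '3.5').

Step 1: insert 45 -> lo=[45] (size 1, max 45) hi=[] (size 0) -> median=45
Step 2: insert 15 -> lo=[15] (size 1, max 15) hi=[45] (size 1, min 45) -> median=30
Step 3: insert 36 -> lo=[15, 36] (size 2, max 36) hi=[45] (size 1, min 45) -> median=36
Step 4: insert 48 -> lo=[15, 36] (size 2, max 36) hi=[45, 48] (size 2, min 45) -> median=40.5
Step 5: insert 7 -> lo=[7, 15, 36] (size 3, max 36) hi=[45, 48] (size 2, min 45) -> median=36
Step 6: insert 5 -> lo=[5, 7, 15] (size 3, max 15) hi=[36, 45, 48] (size 3, min 36) -> median=25.5
Step 7: insert 8 -> lo=[5, 7, 8, 15] (size 4, max 15) hi=[36, 45, 48] (size 3, min 36) -> median=15
Step 8: insert 45 -> lo=[5, 7, 8, 15] (size 4, max 15) hi=[36, 45, 45, 48] (size 4, min 36) -> median=25.5
Step 9: insert 25 -> lo=[5, 7, 8, 15, 25] (size 5, max 25) hi=[36, 45, 45, 48] (size 4, min 36) -> median=25
Step 10: insert 11 -> lo=[5, 7, 8, 11, 15] (size 5, max 15) hi=[25, 36, 45, 45, 48] (size 5, min 25) -> median=20
Step 11: insert 25 -> lo=[5, 7, 8, 11, 15, 25] (size 6, max 25) hi=[25, 36, 45, 45, 48] (size 5, min 25) -> median=25
Step 12: insert 47 -> lo=[5, 7, 8, 11, 15, 25] (size 6, max 25) hi=[25, 36, 45, 45, 47, 48] (size 6, min 25) -> median=25
Step 13: insert 14 -> lo=[5, 7, 8, 11, 14, 15, 25] (size 7, max 25) hi=[25, 36, 45, 45, 47, 48] (size 6, min 25) -> median=25
Step 14: insert 15 -> lo=[5, 7, 8, 11, 14, 15, 15] (size 7, max 15) hi=[25, 25, 36, 45, 45, 47, 48] (size 7, min 25) -> median=20
Step 15: insert 32 -> lo=[5, 7, 8, 11, 14, 15, 15, 25] (size 8, max 25) hi=[25, 32, 36, 45, 45, 47, 48] (size 7, min 25) -> median=25

Answer: 25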